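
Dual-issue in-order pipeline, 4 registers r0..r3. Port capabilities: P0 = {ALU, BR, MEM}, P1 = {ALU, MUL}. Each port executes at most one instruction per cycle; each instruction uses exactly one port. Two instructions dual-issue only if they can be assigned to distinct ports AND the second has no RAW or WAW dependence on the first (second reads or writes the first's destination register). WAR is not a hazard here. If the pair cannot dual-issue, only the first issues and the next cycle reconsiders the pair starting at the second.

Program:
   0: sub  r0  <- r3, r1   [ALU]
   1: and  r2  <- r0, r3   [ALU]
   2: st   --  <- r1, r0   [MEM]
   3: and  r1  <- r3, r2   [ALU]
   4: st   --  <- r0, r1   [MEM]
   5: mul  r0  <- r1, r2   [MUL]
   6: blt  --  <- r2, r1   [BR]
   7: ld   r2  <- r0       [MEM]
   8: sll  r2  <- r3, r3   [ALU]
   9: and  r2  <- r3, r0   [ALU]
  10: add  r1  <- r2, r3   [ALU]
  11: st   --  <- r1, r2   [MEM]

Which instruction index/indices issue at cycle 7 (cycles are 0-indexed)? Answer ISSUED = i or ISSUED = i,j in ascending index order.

0. sub.ALU @i0  | RAW r0
1. and.ALU st.MEM @i1/i2  | pair
2. and.ALU @i3  | RAW r1
3. st.MEM mul.MUL @i4/i5  | pair
4. blt.BR @i6  | no-port BR/MEM
5. ld.MEM @i7  | WAW r2
6. sll.ALU @i8  | WAW r2
7. and.ALU @i9  | RAW r2
8. add.ALU @i10  | RAW r1
9. st.MEM @i11  | tail

ISSUED = 9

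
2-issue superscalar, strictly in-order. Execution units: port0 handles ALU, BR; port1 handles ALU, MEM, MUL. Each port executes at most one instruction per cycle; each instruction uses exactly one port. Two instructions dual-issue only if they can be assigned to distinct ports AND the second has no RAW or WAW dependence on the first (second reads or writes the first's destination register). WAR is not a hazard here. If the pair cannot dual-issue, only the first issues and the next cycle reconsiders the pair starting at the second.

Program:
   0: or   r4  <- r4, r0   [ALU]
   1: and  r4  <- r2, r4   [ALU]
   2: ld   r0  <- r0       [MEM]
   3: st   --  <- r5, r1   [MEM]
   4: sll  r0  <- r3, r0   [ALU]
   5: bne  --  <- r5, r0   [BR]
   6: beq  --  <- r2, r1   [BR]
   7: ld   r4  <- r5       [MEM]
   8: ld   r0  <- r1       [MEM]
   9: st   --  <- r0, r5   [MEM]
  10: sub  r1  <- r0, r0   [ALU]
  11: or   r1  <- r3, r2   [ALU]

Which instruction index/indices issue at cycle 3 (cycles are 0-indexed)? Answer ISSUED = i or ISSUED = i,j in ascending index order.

ISSUED = 5

  cy0 -> i0 (or.ALU) RAW+WAW r4
  cy1 -> i1,i2 (and.ALU/ld.MEM) pair
  cy2 -> i3,i4 (st.MEM/sll.ALU) pair
  cy3 -> i5 (bne.BR) no-port BR/BR
  cy4 -> i6,i7 (beq.BR/ld.MEM) pair
  cy5 -> i8 (ld.MEM) no-port MEM/MEM
  cy6 -> i9,i10 (st.MEM/sub.ALU) pair
  cy7 -> i11 (or.ALU) tail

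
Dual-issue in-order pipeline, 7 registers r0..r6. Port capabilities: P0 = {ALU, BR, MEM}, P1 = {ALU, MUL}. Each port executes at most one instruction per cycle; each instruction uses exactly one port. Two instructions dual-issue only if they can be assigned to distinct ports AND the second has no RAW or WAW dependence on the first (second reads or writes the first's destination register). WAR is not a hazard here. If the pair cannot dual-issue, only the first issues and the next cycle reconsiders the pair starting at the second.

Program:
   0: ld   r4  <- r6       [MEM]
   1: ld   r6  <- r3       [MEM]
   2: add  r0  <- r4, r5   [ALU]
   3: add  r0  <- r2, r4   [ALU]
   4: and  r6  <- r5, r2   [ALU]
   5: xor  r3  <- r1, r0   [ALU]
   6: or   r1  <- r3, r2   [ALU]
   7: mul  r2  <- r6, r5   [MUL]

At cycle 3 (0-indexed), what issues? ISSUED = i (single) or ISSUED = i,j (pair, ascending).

ISSUED = 5

  cy0 -> i0 (ld) no-port MEM/MEM
  cy1 -> i1,i2 (ld+add) dual
  cy2 -> i3,i4 (add+and) dual
  cy3 -> i5 (xor) RAW r3
  cy4 -> i6,i7 (or+mul) dual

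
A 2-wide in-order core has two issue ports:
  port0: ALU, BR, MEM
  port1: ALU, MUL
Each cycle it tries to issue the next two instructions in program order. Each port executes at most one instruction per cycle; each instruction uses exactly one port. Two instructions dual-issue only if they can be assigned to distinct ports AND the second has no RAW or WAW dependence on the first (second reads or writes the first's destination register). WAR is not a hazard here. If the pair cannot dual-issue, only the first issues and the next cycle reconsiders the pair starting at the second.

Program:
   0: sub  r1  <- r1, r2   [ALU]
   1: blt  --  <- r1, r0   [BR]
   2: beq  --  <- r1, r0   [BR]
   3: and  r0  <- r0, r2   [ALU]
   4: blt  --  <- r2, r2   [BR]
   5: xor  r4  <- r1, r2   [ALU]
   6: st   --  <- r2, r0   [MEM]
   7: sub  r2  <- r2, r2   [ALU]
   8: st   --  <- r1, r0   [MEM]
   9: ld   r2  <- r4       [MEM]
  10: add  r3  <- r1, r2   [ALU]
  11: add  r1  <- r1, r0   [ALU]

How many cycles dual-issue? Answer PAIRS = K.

PAIRS = 4

c0: i0 sub  RAW r1
c1: i1 blt  no-port BR/BR
c2: i2&i3 beq and  pair
c3: i4&i5 blt xor  pair
c4: i6&i7 st sub  pair
c5: i8 st  no-port MEM/MEM
c6: i9 ld  RAW r2
c7: i10&i11 add add  pair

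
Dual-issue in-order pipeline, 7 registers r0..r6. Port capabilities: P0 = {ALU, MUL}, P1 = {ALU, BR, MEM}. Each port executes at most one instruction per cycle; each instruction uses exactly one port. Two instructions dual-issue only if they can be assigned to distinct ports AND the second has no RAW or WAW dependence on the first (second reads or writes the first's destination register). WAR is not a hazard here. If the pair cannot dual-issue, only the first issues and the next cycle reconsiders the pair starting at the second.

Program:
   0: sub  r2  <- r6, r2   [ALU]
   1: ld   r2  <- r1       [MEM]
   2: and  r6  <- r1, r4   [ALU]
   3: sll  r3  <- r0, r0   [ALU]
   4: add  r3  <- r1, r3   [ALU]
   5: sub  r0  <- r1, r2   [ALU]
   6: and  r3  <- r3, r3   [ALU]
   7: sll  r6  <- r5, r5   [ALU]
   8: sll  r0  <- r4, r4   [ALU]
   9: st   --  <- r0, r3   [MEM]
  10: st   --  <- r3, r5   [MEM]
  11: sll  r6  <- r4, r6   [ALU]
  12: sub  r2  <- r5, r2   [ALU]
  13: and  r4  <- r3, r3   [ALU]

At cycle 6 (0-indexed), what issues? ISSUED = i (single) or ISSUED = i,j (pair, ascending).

  cy0 -> i0 (sub.ALU) WAW r2
  cy1 -> i1/i2 (ld.MEM+and.ALU) 2-wide
  cy2 -> i3 (sll.ALU) RAW+WAW r3
  cy3 -> i4/i5 (add.ALU+sub.ALU) 2-wide
  cy4 -> i6/i7 (and.ALU+sll.ALU) 2-wide
  cy5 -> i8 (sll.ALU) RAW r0
  cy6 -> i9 (st.MEM) no-port MEM/MEM
  cy7 -> i10/i11 (st.MEM+sll.ALU) 2-wide
  cy8 -> i12/i13 (sub.ALU+and.ALU) 2-wide

ISSUED = 9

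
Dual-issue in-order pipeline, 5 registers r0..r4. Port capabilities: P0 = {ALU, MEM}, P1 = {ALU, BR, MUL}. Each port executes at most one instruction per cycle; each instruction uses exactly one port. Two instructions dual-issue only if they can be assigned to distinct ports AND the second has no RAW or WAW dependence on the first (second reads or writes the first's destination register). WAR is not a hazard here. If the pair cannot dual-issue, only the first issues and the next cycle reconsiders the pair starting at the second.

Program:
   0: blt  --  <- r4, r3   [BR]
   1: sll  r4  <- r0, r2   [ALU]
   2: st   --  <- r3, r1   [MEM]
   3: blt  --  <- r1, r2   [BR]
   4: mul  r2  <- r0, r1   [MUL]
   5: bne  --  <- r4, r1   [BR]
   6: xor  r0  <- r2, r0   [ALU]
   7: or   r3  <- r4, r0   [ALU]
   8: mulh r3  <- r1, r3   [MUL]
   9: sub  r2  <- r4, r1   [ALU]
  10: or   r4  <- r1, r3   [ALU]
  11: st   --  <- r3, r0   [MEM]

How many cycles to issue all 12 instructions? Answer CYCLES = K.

0. blt.BR/sll.ALU @i0&i1  | dual
1. st.MEM/blt.BR @i2&i3  | dual
2. mul.MUL @i4  | no-port MUL/BR
3. bne.BR/xor.ALU @i5&i6  | dual
4. or.ALU @i7  | RAW+WAW r3
5. mulh.MUL/sub.ALU @i8&i9  | dual
6. or.ALU/st.MEM @i10&i11  | dual

CYCLES = 7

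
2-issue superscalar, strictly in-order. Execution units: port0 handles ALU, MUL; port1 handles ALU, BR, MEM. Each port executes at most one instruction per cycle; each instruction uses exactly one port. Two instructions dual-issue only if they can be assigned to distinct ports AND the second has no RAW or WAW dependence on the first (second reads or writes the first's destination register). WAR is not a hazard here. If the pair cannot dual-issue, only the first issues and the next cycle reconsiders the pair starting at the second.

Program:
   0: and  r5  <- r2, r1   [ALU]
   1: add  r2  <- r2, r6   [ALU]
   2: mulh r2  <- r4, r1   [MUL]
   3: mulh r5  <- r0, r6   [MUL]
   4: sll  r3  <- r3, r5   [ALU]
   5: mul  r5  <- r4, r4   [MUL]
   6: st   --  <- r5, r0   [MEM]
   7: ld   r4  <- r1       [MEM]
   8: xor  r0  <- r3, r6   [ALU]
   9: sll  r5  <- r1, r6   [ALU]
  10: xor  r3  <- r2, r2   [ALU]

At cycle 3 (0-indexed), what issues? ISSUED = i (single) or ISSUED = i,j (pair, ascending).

[0] i0&i1  and.ALU+add.ALU  -- pair
[1] i2  mulh.MUL  -- no-port MUL/MUL
[2] i3  mulh.MUL  -- RAW r5
[3] i4&i5  sll.ALU+mul.MUL  -- pair
[4] i6  st.MEM  -- no-port MEM/MEM
[5] i7&i8  ld.MEM+xor.ALU  -- pair
[6] i9&i10  sll.ALU+xor.ALU  -- pair

ISSUED = 4,5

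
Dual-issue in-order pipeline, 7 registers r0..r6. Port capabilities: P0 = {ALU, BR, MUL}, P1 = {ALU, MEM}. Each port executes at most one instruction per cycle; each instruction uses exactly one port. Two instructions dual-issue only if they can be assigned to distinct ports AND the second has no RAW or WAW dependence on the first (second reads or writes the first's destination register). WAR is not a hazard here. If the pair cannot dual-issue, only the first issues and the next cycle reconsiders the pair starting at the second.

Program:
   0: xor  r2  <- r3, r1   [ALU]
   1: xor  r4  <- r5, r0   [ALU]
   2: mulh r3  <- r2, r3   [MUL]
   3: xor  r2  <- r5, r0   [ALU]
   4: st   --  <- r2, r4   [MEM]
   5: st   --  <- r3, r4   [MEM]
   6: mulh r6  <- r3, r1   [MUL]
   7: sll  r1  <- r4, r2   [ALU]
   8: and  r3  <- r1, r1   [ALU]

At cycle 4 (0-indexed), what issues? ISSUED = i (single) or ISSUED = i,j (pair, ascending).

ISSUED = 7

[0] i0,i1  xor xor  -- 2-wide
[1] i2,i3  mulh xor  -- 2-wide
[2] i4  st  -- no-port MEM/MEM
[3] i5,i6  st mulh  -- 2-wide
[4] i7  sll  -- RAW r1
[5] i8  and  -- tail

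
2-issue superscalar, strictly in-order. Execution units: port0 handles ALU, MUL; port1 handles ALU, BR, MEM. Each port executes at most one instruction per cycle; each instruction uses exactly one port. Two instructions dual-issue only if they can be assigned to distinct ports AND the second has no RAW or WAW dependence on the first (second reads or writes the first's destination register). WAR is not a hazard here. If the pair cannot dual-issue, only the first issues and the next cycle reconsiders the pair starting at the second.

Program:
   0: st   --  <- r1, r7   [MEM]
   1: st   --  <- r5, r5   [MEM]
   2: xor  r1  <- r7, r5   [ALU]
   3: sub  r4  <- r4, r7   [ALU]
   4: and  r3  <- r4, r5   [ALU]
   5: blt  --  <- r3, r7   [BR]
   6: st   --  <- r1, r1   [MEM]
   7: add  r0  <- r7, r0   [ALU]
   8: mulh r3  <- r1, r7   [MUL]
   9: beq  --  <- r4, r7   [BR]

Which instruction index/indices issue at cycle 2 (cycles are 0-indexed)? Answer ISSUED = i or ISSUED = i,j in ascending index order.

[0] i0  st  -- no-port MEM/MEM
[1] i1/i2  st+xor  -- dual
[2] i3  sub  -- RAW r4
[3] i4  and  -- RAW r3
[4] i5  blt  -- no-port BR/MEM
[5] i6/i7  st+add  -- dual
[6] i8/i9  mulh+beq  -- dual

ISSUED = 3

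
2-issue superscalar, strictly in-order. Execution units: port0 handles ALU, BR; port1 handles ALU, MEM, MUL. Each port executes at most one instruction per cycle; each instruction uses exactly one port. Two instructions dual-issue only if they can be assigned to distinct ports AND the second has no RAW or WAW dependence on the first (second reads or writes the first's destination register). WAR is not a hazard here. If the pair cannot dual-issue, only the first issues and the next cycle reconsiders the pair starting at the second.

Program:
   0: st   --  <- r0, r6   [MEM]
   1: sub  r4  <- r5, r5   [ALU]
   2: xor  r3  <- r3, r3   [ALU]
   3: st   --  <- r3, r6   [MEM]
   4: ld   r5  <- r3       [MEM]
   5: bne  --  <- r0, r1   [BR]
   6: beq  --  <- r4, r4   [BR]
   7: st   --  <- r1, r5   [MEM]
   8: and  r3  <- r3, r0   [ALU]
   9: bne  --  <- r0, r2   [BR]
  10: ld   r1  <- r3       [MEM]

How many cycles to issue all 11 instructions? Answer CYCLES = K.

CYCLES = 7

  cy0 -> i0/i1 (st sub) pair
  cy1 -> i2 (xor) RAW r3
  cy2 -> i3 (st) no-port MEM/MEM
  cy3 -> i4/i5 (ld bne) pair
  cy4 -> i6/i7 (beq st) pair
  cy5 -> i8/i9 (and bne) pair
  cy6 -> i10 (ld) tail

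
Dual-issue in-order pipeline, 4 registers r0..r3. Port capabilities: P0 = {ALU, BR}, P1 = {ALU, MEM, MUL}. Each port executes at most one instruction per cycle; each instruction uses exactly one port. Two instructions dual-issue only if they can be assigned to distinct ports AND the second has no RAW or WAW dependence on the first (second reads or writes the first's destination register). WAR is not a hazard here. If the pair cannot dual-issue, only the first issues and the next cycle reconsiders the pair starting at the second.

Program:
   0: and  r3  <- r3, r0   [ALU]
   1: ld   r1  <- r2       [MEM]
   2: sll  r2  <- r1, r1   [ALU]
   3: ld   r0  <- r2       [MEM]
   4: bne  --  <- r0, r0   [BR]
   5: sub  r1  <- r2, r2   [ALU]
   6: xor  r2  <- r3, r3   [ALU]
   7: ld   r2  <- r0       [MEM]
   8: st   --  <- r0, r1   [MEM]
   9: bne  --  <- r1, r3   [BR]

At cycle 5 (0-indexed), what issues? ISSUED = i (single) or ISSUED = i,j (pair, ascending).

  cy0 -> i0+i1 (and.ALU/ld.MEM) dual
  cy1 -> i2 (sll.ALU) RAW r2
  cy2 -> i3 (ld.MEM) RAW r0
  cy3 -> i4+i5 (bne.BR/sub.ALU) dual
  cy4 -> i6 (xor.ALU) WAW r2
  cy5 -> i7 (ld.MEM) no-port MEM/MEM
  cy6 -> i8+i9 (st.MEM/bne.BR) dual

ISSUED = 7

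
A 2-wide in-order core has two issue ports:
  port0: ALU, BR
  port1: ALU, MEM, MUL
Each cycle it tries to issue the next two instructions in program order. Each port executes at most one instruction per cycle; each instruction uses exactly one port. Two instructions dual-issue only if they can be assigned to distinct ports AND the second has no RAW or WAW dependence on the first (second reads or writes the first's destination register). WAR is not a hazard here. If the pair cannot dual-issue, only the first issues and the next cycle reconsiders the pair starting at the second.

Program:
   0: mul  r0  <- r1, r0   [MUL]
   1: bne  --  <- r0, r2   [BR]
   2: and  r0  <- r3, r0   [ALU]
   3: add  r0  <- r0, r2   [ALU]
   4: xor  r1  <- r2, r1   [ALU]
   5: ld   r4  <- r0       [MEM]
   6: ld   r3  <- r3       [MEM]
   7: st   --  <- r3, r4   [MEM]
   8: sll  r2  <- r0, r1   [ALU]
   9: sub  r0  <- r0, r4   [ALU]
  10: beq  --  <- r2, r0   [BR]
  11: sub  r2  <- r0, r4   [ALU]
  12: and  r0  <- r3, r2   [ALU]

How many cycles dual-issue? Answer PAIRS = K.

#0 head=0: mul.MUL i0 RAW r0
#1 head=1: bne.BR/and.ALU i1/i2 pair
#2 head=3: add.ALU/xor.ALU i3/i4 pair
#3 head=5: ld.MEM i5 no-port MEM/MEM
#4 head=6: ld.MEM i6 no-port MEM/MEM
#5 head=7: st.MEM/sll.ALU i7/i8 pair
#6 head=9: sub.ALU i9 RAW r0
#7 head=10: beq.BR/sub.ALU i10/i11 pair
#8 head=12: and.ALU i12 tail

PAIRS = 4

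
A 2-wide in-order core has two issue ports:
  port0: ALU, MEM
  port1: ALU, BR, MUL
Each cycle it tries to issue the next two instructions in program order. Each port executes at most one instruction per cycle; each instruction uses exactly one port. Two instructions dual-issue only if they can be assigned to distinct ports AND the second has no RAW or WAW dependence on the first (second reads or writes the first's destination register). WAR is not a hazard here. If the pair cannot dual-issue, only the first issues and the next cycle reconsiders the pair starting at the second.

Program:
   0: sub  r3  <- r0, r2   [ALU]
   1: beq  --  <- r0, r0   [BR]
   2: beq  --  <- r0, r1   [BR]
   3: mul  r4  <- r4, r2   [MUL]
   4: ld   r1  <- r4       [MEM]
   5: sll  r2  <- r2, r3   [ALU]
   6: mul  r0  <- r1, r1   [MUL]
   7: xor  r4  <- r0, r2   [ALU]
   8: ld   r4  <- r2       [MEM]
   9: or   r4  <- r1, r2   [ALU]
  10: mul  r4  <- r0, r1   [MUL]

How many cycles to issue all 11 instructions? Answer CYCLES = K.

CYCLES = 9

c0: i0+i1 sub beq  2-wide
c1: i2 beq  no-port BR/MUL
c2: i3 mul  RAW r4
c3: i4+i5 ld sll  2-wide
c4: i6 mul  RAW r0
c5: i7 xor  WAW r4
c6: i8 ld  WAW r4
c7: i9 or  WAW r4
c8: i10 mul  tail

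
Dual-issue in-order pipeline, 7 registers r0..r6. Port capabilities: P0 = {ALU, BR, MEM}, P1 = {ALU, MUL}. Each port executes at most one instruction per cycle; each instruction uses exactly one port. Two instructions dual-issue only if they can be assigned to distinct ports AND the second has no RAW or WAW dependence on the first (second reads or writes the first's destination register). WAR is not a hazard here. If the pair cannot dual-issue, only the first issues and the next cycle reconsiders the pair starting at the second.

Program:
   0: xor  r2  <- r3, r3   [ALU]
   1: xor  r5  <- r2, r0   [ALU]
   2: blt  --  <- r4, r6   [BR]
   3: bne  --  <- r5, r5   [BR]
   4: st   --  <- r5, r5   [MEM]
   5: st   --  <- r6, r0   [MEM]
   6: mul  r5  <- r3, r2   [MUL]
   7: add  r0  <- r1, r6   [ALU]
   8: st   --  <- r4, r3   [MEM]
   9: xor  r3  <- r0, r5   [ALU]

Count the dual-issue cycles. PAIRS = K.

[0] i0  xor.ALU  -- RAW r2
[1] i1+i2  xor.ALU;blt.BR  -- pair
[2] i3  bne.BR  -- no-port BR/MEM
[3] i4  st.MEM  -- no-port MEM/MEM
[4] i5+i6  st.MEM;mul.MUL  -- pair
[5] i7+i8  add.ALU;st.MEM  -- pair
[6] i9  xor.ALU  -- tail

PAIRS = 3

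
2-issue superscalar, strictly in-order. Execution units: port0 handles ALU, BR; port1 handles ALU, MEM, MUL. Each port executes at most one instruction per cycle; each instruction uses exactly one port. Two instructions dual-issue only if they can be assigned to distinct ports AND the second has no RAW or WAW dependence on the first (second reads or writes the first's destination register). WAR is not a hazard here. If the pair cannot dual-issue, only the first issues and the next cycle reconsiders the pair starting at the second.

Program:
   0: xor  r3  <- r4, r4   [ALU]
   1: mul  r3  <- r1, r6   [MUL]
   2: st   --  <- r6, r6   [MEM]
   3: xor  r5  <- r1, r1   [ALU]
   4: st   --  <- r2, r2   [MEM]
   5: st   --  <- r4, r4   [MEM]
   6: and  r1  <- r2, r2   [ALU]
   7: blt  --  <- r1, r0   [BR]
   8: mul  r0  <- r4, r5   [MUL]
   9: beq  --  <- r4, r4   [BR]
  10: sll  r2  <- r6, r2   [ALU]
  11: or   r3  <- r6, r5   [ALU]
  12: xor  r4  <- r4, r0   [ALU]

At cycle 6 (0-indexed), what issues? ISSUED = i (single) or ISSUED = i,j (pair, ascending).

ISSUED = 9,10

0. xor @i0  | WAW r3
1. mul @i1  | no-port MUL/MEM
2. st;xor @i2,i3  | pair
3. st @i4  | no-port MEM/MEM
4. st;and @i5,i6  | pair
5. blt;mul @i7,i8  | pair
6. beq;sll @i9,i10  | pair
7. or;xor @i11,i12  | pair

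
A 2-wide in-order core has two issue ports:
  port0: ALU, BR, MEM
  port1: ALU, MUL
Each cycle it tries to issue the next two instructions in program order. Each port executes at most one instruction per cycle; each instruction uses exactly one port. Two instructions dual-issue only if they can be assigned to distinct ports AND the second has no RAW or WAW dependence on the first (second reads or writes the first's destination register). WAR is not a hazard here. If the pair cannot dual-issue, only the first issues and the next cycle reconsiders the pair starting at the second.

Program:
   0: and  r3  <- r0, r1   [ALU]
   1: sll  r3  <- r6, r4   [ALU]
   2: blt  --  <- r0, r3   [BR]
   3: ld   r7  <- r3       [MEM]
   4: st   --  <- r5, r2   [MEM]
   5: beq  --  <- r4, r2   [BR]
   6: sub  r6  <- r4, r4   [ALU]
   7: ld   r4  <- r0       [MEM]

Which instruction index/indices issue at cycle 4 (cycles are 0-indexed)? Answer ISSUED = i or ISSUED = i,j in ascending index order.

  cy0 -> i0 (and) WAW r3
  cy1 -> i1 (sll) RAW r3
  cy2 -> i2 (blt) no-port BR/MEM
  cy3 -> i3 (ld) no-port MEM/MEM
  cy4 -> i4 (st) no-port MEM/BR
  cy5 -> i5/i6 (beq/sub) pair
  cy6 -> i7 (ld) tail

ISSUED = 4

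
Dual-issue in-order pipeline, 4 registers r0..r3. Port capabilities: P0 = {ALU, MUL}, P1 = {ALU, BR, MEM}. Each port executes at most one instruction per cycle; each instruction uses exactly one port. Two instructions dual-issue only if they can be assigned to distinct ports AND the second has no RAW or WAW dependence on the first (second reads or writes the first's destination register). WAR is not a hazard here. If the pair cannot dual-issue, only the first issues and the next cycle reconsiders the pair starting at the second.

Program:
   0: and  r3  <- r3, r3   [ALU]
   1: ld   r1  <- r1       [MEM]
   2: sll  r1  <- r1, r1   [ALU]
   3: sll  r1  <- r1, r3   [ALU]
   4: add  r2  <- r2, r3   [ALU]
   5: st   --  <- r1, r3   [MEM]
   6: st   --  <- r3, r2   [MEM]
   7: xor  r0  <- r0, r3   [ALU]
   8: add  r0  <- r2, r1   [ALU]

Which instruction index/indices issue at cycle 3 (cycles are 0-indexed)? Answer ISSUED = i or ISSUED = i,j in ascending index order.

ISSUED = 5

c0: i0&i1 and.ALU/ld.MEM  pair
c1: i2 sll.ALU  RAW+WAW r1
c2: i3&i4 sll.ALU/add.ALU  pair
c3: i5 st.MEM  no-port MEM/MEM
c4: i6&i7 st.MEM/xor.ALU  pair
c5: i8 add.ALU  tail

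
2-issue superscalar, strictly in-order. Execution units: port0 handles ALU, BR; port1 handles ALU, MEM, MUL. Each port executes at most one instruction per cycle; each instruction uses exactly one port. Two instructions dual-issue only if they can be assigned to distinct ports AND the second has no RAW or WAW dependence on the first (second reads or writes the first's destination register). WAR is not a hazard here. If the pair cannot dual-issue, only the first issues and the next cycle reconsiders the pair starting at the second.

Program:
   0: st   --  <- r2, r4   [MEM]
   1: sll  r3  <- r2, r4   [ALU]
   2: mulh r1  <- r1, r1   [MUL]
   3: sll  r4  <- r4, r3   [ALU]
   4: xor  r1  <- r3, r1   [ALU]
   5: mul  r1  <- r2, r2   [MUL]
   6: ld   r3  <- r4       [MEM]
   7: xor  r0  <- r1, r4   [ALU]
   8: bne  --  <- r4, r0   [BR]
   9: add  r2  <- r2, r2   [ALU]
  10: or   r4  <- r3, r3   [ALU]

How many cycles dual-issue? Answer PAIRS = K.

c0: i0/i1 st/sll  dual
c1: i2/i3 mulh/sll  dual
c2: i4 xor  WAW r1
c3: i5 mul  no-port MUL/MEM
c4: i6/i7 ld/xor  dual
c5: i8/i9 bne/add  dual
c6: i10 or  tail

PAIRS = 4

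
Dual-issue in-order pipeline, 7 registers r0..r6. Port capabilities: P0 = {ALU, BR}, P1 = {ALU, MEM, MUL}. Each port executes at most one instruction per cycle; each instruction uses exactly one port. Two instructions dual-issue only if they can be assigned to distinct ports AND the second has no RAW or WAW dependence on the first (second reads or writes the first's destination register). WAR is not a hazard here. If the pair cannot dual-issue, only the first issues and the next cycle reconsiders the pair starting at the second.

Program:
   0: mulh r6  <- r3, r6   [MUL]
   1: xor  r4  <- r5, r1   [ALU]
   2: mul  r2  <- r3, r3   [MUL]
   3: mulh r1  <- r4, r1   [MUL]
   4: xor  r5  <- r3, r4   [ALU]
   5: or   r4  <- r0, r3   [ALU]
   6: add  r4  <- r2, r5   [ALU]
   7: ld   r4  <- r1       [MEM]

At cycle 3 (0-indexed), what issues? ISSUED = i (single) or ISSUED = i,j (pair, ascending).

ISSUED = 5

0. mulh.MUL/xor.ALU @i0&i1  | pair
1. mul.MUL @i2  | no-port MUL/MUL
2. mulh.MUL/xor.ALU @i3&i4  | pair
3. or.ALU @i5  | WAW r4
4. add.ALU @i6  | WAW r4
5. ld.MEM @i7  | tail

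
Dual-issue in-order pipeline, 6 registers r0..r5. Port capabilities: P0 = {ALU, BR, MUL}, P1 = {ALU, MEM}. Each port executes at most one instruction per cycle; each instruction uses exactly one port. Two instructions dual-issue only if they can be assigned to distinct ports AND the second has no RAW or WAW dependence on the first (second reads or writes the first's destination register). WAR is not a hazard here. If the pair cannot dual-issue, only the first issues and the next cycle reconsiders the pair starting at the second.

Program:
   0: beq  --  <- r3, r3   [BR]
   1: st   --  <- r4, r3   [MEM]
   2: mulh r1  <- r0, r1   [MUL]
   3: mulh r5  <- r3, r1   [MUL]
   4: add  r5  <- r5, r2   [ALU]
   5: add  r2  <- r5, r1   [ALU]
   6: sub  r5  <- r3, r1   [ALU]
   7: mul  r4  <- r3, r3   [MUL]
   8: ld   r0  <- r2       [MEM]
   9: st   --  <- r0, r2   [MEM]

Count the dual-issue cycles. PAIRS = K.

PAIRS = 3

[0] i0,i1  beq.BR;st.MEM  -- pair
[1] i2  mulh.MUL  -- no-port MUL/MUL
[2] i3  mulh.MUL  -- RAW+WAW r5
[3] i4  add.ALU  -- RAW r5
[4] i5,i6  add.ALU;sub.ALU  -- pair
[5] i7,i8  mul.MUL;ld.MEM  -- pair
[6] i9  st.MEM  -- tail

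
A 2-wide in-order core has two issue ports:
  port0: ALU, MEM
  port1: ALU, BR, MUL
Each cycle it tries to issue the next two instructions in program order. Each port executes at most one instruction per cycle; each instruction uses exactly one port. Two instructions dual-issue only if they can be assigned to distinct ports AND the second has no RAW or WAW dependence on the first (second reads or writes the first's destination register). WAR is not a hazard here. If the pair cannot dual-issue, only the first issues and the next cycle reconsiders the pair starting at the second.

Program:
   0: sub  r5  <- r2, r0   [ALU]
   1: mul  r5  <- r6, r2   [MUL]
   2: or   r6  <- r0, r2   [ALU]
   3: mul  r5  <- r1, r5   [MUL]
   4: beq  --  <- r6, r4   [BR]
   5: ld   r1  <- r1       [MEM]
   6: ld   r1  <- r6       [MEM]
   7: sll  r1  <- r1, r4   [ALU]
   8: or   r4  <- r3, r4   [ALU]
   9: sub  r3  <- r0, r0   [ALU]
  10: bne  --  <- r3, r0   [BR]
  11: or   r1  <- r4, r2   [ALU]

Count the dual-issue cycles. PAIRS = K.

PAIRS = 4

c0: i0 sub  WAW r5
c1: i1+i2 mul/or  2-wide
c2: i3 mul  no-port MUL/BR
c3: i4+i5 beq/ld  2-wide
c4: i6 ld  RAW+WAW r1
c5: i7+i8 sll/or  2-wide
c6: i9 sub  RAW r3
c7: i10+i11 bne/or  2-wide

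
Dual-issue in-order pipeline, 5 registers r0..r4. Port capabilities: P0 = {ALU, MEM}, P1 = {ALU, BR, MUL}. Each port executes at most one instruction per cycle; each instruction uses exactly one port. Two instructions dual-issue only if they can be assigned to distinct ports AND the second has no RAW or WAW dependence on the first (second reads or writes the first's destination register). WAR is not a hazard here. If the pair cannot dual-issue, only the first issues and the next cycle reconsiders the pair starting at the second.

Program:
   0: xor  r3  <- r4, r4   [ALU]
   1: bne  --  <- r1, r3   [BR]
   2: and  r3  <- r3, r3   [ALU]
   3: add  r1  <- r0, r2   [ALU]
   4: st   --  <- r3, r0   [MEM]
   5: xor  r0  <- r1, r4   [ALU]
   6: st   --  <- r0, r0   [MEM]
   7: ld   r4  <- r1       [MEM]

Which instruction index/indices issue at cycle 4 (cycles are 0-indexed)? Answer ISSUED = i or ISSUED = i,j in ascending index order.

ISSUED = 6

#0 head=0: xor i0 RAW r3
#1 head=1: bne and i1+i2 dual
#2 head=3: add st i3+i4 dual
#3 head=5: xor i5 RAW r0
#4 head=6: st i6 no-port MEM/MEM
#5 head=7: ld i7 tail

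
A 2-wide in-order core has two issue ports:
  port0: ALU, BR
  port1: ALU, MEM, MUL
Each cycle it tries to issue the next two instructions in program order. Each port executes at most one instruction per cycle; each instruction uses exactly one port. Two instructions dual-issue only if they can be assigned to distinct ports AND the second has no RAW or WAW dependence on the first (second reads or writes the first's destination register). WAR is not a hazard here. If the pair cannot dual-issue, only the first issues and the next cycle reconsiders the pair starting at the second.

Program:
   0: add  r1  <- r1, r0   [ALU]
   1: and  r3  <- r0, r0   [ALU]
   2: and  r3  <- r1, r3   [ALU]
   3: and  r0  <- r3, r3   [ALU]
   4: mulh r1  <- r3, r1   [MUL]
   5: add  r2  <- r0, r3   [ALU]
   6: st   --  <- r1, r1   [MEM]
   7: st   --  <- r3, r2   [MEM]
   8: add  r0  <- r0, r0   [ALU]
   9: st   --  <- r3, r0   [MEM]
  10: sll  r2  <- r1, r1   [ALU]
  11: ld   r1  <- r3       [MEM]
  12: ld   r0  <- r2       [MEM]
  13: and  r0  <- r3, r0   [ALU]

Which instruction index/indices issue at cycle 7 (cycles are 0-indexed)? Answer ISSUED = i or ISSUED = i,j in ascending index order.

[0] i0/i1  add+and  -- dual
[1] i2  and  -- RAW r3
[2] i3/i4  and+mulh  -- dual
[3] i5/i6  add+st  -- dual
[4] i7/i8  st+add  -- dual
[5] i9/i10  st+sll  -- dual
[6] i11  ld  -- no-port MEM/MEM
[7] i12  ld  -- RAW+WAW r0
[8] i13  and  -- tail

ISSUED = 12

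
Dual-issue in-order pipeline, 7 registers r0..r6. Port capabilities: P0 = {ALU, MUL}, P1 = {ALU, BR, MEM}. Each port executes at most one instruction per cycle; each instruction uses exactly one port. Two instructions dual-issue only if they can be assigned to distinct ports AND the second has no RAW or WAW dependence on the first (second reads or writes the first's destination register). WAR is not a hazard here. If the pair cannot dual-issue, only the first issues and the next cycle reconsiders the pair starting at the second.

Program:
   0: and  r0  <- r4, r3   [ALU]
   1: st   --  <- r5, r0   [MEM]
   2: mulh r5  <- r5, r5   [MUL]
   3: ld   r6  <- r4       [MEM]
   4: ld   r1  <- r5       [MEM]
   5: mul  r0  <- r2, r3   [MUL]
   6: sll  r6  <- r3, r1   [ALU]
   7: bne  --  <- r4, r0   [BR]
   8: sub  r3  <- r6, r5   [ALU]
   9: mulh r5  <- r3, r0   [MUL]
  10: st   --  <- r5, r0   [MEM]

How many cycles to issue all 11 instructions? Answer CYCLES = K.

CYCLES = 8

[0] i0  and.ALU  -- RAW r0
[1] i1,i2  st.MEM mulh.MUL  -- 2-wide
[2] i3  ld.MEM  -- no-port MEM/MEM
[3] i4,i5  ld.MEM mul.MUL  -- 2-wide
[4] i6,i7  sll.ALU bne.BR  -- 2-wide
[5] i8  sub.ALU  -- RAW r3
[6] i9  mulh.MUL  -- RAW r5
[7] i10  st.MEM  -- tail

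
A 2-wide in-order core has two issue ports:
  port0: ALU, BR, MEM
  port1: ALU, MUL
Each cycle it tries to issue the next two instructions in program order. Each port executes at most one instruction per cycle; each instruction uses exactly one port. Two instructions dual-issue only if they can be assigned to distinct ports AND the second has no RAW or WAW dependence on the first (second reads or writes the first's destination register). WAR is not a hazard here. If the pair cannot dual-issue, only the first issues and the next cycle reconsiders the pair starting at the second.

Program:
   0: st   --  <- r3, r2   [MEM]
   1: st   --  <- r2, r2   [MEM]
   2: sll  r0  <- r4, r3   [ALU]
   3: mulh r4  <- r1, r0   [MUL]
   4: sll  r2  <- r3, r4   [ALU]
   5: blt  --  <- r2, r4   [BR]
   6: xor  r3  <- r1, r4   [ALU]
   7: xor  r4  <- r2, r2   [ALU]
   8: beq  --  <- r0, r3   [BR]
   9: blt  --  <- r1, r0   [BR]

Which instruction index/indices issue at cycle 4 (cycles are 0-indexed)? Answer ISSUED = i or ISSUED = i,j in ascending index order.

[0] i0  st  -- no-port MEM/MEM
[1] i1/i2  st+sll  -- pair
[2] i3  mulh  -- RAW r4
[3] i4  sll  -- RAW r2
[4] i5/i6  blt+xor  -- pair
[5] i7/i8  xor+beq  -- pair
[6] i9  blt  -- tail

ISSUED = 5,6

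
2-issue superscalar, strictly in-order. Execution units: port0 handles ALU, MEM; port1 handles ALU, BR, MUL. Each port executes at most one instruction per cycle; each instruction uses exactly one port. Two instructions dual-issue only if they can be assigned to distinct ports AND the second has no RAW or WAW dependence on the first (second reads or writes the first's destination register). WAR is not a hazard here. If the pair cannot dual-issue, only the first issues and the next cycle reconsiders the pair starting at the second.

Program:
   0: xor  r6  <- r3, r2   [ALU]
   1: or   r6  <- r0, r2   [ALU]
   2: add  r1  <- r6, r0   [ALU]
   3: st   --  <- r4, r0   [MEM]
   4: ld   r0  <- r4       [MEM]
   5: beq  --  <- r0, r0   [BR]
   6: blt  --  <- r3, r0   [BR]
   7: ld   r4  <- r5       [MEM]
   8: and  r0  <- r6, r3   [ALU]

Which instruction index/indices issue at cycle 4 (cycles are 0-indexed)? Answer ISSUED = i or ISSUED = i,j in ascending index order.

[0] i0  xor.ALU  -- WAW r6
[1] i1  or.ALU  -- RAW r6
[2] i2/i3  add.ALU/st.MEM  -- dual
[3] i4  ld.MEM  -- RAW r0
[4] i5  beq.BR  -- no-port BR/BR
[5] i6/i7  blt.BR/ld.MEM  -- dual
[6] i8  and.ALU  -- tail

ISSUED = 5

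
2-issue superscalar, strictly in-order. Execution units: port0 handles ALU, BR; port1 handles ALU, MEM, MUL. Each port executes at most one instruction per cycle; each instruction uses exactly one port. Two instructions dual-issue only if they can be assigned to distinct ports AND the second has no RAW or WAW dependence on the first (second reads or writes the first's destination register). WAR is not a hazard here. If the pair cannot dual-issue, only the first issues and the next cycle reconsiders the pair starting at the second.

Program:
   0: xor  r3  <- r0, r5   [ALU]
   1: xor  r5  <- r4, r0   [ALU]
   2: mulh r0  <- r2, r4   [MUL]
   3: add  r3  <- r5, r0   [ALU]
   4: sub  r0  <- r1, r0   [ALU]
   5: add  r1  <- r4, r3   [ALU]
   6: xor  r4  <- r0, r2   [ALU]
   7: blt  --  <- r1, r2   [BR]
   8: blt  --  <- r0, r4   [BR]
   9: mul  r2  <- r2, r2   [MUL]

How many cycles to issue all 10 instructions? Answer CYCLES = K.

CYCLES = 6

0. xor+xor @i0/i1  | pair
1. mulh @i2  | RAW r0
2. add+sub @i3/i4  | pair
3. add+xor @i5/i6  | pair
4. blt @i7  | no-port BR/BR
5. blt+mul @i8/i9  | pair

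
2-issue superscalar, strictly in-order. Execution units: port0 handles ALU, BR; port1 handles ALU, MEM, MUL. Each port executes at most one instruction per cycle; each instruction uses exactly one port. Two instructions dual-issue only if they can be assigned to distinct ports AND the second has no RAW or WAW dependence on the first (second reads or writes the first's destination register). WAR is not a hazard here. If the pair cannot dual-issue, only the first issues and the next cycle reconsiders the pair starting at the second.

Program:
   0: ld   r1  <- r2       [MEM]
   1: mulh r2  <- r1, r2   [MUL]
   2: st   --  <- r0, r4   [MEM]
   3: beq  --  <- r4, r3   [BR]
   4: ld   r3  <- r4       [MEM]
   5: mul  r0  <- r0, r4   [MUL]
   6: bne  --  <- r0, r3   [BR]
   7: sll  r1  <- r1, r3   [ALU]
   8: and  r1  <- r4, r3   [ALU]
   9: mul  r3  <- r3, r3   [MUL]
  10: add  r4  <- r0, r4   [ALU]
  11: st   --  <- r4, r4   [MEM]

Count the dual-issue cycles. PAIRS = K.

PAIRS = 3

c0: i0 ld.MEM  no-port MEM/MUL
c1: i1 mulh.MUL  no-port MUL/MEM
c2: i2/i3 st.MEM+beq.BR  2-wide
c3: i4 ld.MEM  no-port MEM/MUL
c4: i5 mul.MUL  RAW r0
c5: i6/i7 bne.BR+sll.ALU  2-wide
c6: i8/i9 and.ALU+mul.MUL  2-wide
c7: i10 add.ALU  RAW r4
c8: i11 st.MEM  tail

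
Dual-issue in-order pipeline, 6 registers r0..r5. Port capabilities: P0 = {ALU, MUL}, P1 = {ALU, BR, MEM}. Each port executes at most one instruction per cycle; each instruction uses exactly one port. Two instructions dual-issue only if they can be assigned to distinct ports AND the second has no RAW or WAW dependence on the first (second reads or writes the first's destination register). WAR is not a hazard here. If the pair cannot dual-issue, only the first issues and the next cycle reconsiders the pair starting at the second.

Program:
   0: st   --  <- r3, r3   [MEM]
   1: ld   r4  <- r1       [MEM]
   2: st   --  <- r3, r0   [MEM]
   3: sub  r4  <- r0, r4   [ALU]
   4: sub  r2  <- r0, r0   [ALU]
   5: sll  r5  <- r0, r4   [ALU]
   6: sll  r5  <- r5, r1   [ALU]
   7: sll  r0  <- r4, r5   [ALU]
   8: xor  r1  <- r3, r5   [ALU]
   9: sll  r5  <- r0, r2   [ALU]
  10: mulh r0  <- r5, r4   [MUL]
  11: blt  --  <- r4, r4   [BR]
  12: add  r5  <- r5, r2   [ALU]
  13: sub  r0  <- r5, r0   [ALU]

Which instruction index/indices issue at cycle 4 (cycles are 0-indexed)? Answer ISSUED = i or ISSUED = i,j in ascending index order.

ISSUED = 6

t=0 i0:st ; no-port MEM/MEM
t=1 i1:ld ; no-port MEM/MEM
t=2 i2&i3:st+sub ; dual
t=3 i4&i5:sub+sll ; dual
t=4 i6:sll ; RAW r5
t=5 i7&i8:sll+xor ; dual
t=6 i9:sll ; RAW r5
t=7 i10&i11:mulh+blt ; dual
t=8 i12:add ; RAW r5
t=9 i13:sub ; tail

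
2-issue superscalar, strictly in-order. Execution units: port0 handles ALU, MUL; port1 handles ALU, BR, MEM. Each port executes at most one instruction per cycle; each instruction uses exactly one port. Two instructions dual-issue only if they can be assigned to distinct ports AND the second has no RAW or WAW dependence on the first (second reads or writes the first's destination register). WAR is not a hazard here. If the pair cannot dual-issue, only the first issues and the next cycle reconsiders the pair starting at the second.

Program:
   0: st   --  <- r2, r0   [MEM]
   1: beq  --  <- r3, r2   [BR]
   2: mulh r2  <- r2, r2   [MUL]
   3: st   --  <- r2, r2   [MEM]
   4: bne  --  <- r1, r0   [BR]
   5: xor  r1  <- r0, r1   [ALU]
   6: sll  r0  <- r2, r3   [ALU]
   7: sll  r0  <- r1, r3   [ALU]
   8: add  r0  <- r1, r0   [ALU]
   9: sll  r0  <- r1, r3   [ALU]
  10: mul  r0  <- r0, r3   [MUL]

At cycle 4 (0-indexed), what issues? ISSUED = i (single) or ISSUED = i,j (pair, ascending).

ISSUED = 6

0. st @i0  | no-port MEM/BR
1. beq+mulh @i1,i2  | pair
2. st @i3  | no-port MEM/BR
3. bne+xor @i4,i5  | pair
4. sll @i6  | WAW r0
5. sll @i7  | RAW+WAW r0
6. add @i8  | WAW r0
7. sll @i9  | RAW+WAW r0
8. mul @i10  | tail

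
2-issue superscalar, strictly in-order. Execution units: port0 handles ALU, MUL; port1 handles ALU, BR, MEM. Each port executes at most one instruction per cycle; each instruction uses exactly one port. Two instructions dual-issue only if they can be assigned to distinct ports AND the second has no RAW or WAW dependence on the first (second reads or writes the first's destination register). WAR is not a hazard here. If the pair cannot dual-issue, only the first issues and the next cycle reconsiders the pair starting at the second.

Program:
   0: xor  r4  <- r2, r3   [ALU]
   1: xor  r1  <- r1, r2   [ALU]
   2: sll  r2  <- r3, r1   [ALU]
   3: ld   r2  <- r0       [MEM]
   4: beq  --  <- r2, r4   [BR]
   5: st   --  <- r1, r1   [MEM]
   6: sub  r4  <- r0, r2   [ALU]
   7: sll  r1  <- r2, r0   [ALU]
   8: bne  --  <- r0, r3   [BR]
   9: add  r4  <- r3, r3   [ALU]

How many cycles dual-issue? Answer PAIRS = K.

PAIRS = 3

[0] i0,i1  xor xor  -- pair
[1] i2  sll  -- WAW r2
[2] i3  ld  -- no-port MEM/BR
[3] i4  beq  -- no-port BR/MEM
[4] i5,i6  st sub  -- pair
[5] i7,i8  sll bne  -- pair
[6] i9  add  -- tail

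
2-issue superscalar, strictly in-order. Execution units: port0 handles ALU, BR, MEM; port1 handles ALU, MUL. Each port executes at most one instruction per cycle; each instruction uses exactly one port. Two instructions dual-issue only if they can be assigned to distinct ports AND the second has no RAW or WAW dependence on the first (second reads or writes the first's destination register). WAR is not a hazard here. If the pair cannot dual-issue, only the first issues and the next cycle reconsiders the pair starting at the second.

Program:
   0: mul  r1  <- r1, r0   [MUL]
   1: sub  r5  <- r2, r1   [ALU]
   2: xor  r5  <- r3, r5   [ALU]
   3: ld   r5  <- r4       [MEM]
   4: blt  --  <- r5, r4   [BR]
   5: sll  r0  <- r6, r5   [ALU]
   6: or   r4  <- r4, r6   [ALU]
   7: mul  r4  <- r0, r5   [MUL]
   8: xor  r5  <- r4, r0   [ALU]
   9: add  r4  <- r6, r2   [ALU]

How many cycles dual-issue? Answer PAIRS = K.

[0] i0  mul.MUL  -- RAW r1
[1] i1  sub.ALU  -- RAW+WAW r5
[2] i2  xor.ALU  -- WAW r5
[3] i3  ld.MEM  -- no-port MEM/BR
[4] i4,i5  blt.BR;sll.ALU  -- 2-wide
[5] i6  or.ALU  -- WAW r4
[6] i7  mul.MUL  -- RAW r4
[7] i8,i9  xor.ALU;add.ALU  -- 2-wide

PAIRS = 2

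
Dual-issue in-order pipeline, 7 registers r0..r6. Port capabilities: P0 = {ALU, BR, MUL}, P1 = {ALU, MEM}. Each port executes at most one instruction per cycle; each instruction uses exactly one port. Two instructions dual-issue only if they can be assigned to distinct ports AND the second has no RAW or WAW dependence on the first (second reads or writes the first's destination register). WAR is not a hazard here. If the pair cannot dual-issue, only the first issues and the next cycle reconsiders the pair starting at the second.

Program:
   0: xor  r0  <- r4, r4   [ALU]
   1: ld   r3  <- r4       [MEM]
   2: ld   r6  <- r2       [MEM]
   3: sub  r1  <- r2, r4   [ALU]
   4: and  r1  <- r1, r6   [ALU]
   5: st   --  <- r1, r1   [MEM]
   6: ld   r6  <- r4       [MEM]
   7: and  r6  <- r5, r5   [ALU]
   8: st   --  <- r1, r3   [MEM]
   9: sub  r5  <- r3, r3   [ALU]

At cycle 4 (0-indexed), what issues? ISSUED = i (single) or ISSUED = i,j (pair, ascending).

ISSUED = 6

t=0 i0,i1:xor.ALU+ld.MEM ; 2-wide
t=1 i2,i3:ld.MEM+sub.ALU ; 2-wide
t=2 i4:and.ALU ; RAW r1
t=3 i5:st.MEM ; no-port MEM/MEM
t=4 i6:ld.MEM ; WAW r6
t=5 i7,i8:and.ALU+st.MEM ; 2-wide
t=6 i9:sub.ALU ; tail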